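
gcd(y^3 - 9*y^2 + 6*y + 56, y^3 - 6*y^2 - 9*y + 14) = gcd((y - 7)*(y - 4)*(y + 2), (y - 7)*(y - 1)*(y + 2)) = y^2 - 5*y - 14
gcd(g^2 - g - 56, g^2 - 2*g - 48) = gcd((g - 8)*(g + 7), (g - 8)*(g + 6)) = g - 8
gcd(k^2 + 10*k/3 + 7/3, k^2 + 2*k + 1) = k + 1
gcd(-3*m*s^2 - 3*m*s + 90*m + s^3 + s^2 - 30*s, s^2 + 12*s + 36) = s + 6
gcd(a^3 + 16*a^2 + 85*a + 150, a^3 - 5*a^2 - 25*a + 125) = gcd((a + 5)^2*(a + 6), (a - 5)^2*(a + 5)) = a + 5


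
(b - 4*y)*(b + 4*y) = b^2 - 16*y^2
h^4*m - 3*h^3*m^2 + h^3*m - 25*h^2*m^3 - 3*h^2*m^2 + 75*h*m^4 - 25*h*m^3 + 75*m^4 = (h - 5*m)*(h - 3*m)*(h + 5*m)*(h*m + m)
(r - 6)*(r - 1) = r^2 - 7*r + 6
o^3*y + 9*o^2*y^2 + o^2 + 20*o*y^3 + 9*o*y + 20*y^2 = (o + 4*y)*(o + 5*y)*(o*y + 1)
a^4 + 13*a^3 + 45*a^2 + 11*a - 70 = (a - 1)*(a + 2)*(a + 5)*(a + 7)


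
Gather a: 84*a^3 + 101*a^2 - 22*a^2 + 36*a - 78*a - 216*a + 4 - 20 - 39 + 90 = 84*a^3 + 79*a^2 - 258*a + 35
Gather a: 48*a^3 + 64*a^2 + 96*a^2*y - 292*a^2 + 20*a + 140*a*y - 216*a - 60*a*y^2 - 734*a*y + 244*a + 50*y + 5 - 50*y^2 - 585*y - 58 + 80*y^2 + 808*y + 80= 48*a^3 + a^2*(96*y - 228) + a*(-60*y^2 - 594*y + 48) + 30*y^2 + 273*y + 27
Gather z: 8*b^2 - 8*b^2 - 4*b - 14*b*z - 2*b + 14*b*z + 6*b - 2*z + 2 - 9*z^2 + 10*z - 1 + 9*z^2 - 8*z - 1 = 0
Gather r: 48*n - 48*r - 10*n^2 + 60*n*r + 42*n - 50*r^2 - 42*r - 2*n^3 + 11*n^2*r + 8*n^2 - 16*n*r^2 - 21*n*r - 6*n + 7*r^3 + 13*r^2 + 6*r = -2*n^3 - 2*n^2 + 84*n + 7*r^3 + r^2*(-16*n - 37) + r*(11*n^2 + 39*n - 84)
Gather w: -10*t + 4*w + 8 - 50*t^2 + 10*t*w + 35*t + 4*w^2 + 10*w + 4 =-50*t^2 + 25*t + 4*w^2 + w*(10*t + 14) + 12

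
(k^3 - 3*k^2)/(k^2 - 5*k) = k*(k - 3)/(k - 5)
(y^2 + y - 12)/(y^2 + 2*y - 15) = (y + 4)/(y + 5)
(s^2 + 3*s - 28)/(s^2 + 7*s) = (s - 4)/s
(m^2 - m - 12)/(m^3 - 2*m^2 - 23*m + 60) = (m + 3)/(m^2 + 2*m - 15)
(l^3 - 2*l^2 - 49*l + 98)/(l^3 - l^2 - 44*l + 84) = (l - 7)/(l - 6)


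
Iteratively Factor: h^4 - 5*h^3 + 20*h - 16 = (h - 4)*(h^3 - h^2 - 4*h + 4) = (h - 4)*(h + 2)*(h^2 - 3*h + 2) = (h - 4)*(h - 2)*(h + 2)*(h - 1)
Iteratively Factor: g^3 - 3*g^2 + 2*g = (g - 1)*(g^2 - 2*g) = g*(g - 1)*(g - 2)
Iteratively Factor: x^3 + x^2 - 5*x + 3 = (x - 1)*(x^2 + 2*x - 3) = (x - 1)^2*(x + 3)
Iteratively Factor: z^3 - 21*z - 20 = (z + 1)*(z^2 - z - 20) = (z - 5)*(z + 1)*(z + 4)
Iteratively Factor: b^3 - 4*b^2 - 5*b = (b + 1)*(b^2 - 5*b) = (b - 5)*(b + 1)*(b)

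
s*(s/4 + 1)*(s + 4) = s^3/4 + 2*s^2 + 4*s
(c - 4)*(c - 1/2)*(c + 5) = c^3 + c^2/2 - 41*c/2 + 10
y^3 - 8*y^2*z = y^2*(y - 8*z)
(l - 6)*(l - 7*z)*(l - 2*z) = l^3 - 9*l^2*z - 6*l^2 + 14*l*z^2 + 54*l*z - 84*z^2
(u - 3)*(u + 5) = u^2 + 2*u - 15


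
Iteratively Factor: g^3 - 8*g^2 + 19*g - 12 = (g - 4)*(g^2 - 4*g + 3) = (g - 4)*(g - 1)*(g - 3)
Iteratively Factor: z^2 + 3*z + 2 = (z + 1)*(z + 2)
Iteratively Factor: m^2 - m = (m)*(m - 1)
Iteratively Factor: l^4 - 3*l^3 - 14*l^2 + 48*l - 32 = (l - 4)*(l^3 + l^2 - 10*l + 8) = (l - 4)*(l + 4)*(l^2 - 3*l + 2) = (l - 4)*(l - 1)*(l + 4)*(l - 2)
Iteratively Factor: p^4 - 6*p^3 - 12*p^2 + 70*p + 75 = (p - 5)*(p^3 - p^2 - 17*p - 15) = (p - 5)^2*(p^2 + 4*p + 3) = (p - 5)^2*(p + 1)*(p + 3)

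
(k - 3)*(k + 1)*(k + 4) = k^3 + 2*k^2 - 11*k - 12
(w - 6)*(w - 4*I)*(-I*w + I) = -I*w^3 - 4*w^2 + 7*I*w^2 + 28*w - 6*I*w - 24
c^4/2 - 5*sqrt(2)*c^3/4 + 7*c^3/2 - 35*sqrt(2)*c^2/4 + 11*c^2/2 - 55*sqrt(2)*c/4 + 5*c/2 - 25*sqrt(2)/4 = (c/2 + 1/2)*(c + 1)*(c + 5)*(c - 5*sqrt(2)/2)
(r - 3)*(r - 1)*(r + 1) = r^3 - 3*r^2 - r + 3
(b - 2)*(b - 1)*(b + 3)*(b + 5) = b^4 + 5*b^3 - 7*b^2 - 29*b + 30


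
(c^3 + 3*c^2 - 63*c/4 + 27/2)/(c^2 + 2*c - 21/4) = (2*c^2 + 9*c - 18)/(2*c + 7)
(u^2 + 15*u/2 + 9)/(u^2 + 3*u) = (u^2 + 15*u/2 + 9)/(u*(u + 3))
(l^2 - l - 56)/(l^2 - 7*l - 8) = (l + 7)/(l + 1)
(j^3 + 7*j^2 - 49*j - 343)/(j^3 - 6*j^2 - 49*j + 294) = (j + 7)/(j - 6)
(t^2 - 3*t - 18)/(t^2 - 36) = (t + 3)/(t + 6)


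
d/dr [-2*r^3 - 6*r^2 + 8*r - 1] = -6*r^2 - 12*r + 8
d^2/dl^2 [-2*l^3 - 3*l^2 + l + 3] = -12*l - 6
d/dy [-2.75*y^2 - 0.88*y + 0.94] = -5.5*y - 0.88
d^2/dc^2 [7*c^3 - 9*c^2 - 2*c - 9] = 42*c - 18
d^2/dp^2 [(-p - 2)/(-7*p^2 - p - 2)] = 2*((p + 2)*(14*p + 1)^2 - 3*(7*p + 5)*(7*p^2 + p + 2))/(7*p^2 + p + 2)^3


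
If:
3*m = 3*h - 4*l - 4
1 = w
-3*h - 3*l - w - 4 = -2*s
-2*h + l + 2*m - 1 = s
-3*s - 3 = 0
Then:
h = -11/15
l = -8/5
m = 1/15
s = -1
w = 1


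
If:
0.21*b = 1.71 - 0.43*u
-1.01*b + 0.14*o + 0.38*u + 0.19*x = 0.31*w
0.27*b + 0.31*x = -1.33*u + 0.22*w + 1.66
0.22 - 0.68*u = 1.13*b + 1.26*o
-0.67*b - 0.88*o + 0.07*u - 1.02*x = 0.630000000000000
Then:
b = -5.90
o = 1.77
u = 6.86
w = 29.79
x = 2.21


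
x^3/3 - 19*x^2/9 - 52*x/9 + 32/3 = (x/3 + 1)*(x - 8)*(x - 4/3)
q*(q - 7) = q^2 - 7*q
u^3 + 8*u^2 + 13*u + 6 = (u + 1)^2*(u + 6)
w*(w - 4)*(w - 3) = w^3 - 7*w^2 + 12*w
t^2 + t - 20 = (t - 4)*(t + 5)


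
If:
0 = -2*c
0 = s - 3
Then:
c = 0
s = 3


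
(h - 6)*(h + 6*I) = h^2 - 6*h + 6*I*h - 36*I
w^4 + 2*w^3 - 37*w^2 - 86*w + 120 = (w - 6)*(w - 1)*(w + 4)*(w + 5)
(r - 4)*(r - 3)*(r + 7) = r^3 - 37*r + 84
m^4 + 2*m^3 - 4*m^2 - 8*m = m*(m - 2)*(m + 2)^2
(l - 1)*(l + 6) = l^2 + 5*l - 6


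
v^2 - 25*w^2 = (v - 5*w)*(v + 5*w)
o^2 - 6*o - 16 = (o - 8)*(o + 2)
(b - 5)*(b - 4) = b^2 - 9*b + 20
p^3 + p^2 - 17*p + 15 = (p - 3)*(p - 1)*(p + 5)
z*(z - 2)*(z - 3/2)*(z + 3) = z^4 - z^3/2 - 15*z^2/2 + 9*z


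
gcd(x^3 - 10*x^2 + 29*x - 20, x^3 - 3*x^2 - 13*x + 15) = x^2 - 6*x + 5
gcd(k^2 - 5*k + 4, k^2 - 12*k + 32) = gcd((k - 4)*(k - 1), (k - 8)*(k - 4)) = k - 4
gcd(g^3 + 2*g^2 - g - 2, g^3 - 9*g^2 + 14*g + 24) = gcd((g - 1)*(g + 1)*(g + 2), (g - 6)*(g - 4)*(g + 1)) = g + 1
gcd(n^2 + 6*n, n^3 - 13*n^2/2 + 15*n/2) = n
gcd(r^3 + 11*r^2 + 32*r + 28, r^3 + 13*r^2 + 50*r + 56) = r^2 + 9*r + 14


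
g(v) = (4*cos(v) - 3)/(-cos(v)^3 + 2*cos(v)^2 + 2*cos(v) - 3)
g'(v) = (4*cos(v) - 3)*(-3*sin(v)*cos(v)^2 + 4*sin(v)*cos(v) + 2*sin(v))/(-cos(v)^3 + 2*cos(v)^2 + 2*cos(v) - 3)^2 - 4*sin(v)/(-cos(v)^3 + 2*cos(v)^2 + 2*cos(v) - 3)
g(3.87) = 2.02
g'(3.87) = -2.10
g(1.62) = 1.03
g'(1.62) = 0.69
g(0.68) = -0.16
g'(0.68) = 4.02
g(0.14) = -32.63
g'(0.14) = 485.83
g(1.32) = 0.84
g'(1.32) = 0.67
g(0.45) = -1.96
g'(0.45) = 14.43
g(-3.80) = 2.17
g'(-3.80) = 2.29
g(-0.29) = -6.56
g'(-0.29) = -54.51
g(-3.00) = 3.40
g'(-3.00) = -1.42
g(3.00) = 3.40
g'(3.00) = 1.42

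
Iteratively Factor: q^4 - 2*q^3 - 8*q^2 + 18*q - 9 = (q - 1)*(q^3 - q^2 - 9*q + 9) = (q - 1)*(q + 3)*(q^2 - 4*q + 3) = (q - 1)^2*(q + 3)*(q - 3)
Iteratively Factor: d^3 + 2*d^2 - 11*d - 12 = (d + 1)*(d^2 + d - 12) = (d - 3)*(d + 1)*(d + 4)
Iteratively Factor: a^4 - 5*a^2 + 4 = (a + 2)*(a^3 - 2*a^2 - a + 2) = (a + 1)*(a + 2)*(a^2 - 3*a + 2) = (a - 1)*(a + 1)*(a + 2)*(a - 2)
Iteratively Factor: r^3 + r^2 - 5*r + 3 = (r + 3)*(r^2 - 2*r + 1) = (r - 1)*(r + 3)*(r - 1)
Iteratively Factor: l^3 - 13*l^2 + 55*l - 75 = (l - 3)*(l^2 - 10*l + 25) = (l - 5)*(l - 3)*(l - 5)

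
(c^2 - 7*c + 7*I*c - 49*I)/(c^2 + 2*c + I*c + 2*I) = (c^2 + 7*c*(-1 + I) - 49*I)/(c^2 + c*(2 + I) + 2*I)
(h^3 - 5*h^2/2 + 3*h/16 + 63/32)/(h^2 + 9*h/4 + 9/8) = (8*h^2 - 26*h + 21)/(4*(2*h + 3))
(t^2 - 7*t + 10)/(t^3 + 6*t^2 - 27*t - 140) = (t - 2)/(t^2 + 11*t + 28)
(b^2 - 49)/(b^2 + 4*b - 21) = (b - 7)/(b - 3)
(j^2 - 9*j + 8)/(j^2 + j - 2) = (j - 8)/(j + 2)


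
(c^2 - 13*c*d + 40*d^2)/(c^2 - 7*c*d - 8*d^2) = (c - 5*d)/(c + d)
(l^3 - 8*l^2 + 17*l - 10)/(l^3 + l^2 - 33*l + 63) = (l^3 - 8*l^2 + 17*l - 10)/(l^3 + l^2 - 33*l + 63)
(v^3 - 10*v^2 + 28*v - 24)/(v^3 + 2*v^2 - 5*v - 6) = (v^2 - 8*v + 12)/(v^2 + 4*v + 3)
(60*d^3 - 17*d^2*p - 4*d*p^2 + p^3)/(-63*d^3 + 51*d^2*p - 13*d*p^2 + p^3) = (-20*d^2 - d*p + p^2)/(21*d^2 - 10*d*p + p^2)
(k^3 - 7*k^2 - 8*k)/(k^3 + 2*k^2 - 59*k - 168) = k*(k + 1)/(k^2 + 10*k + 21)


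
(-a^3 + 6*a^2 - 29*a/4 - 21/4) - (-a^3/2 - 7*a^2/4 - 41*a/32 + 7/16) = -a^3/2 + 31*a^2/4 - 191*a/32 - 91/16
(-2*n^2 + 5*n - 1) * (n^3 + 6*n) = -2*n^5 + 5*n^4 - 13*n^3 + 30*n^2 - 6*n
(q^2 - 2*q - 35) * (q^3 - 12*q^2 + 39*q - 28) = q^5 - 14*q^4 + 28*q^3 + 314*q^2 - 1309*q + 980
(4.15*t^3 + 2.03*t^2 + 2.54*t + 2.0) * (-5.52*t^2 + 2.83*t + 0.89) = -22.908*t^5 + 0.538900000000003*t^4 - 4.5824*t^3 - 2.0451*t^2 + 7.9206*t + 1.78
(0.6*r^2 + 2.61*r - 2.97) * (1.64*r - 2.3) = 0.984*r^3 + 2.9004*r^2 - 10.8738*r + 6.831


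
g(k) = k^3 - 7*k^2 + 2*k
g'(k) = 3*k^2 - 14*k + 2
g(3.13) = -31.65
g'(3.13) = -12.43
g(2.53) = -23.55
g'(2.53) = -14.22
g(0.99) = -3.91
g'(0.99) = -8.92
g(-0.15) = -0.46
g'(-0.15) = 4.17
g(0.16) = 0.14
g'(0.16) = -0.16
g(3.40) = -34.82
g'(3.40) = -10.92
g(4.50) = -41.62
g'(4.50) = -0.25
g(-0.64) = -4.41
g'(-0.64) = 12.19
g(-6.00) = -480.00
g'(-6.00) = 194.00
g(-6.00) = -480.00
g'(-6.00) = 194.00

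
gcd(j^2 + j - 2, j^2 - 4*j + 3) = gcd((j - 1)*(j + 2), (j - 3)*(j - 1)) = j - 1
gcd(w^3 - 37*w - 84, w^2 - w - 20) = w + 4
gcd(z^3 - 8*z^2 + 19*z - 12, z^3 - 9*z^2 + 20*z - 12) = z - 1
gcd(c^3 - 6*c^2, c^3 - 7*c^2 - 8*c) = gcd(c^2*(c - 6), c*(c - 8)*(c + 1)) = c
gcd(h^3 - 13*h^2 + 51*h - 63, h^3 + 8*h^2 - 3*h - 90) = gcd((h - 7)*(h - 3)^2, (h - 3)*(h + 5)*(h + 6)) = h - 3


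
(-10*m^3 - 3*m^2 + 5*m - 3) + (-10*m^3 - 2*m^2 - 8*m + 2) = -20*m^3 - 5*m^2 - 3*m - 1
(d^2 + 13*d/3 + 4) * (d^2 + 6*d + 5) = d^4 + 31*d^3/3 + 35*d^2 + 137*d/3 + 20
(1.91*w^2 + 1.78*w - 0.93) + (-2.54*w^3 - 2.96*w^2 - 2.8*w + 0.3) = -2.54*w^3 - 1.05*w^2 - 1.02*w - 0.63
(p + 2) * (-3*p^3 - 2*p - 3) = -3*p^4 - 6*p^3 - 2*p^2 - 7*p - 6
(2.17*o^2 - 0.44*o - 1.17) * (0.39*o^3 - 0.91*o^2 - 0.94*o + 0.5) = 0.8463*o^5 - 2.1463*o^4 - 2.0957*o^3 + 2.5633*o^2 + 0.8798*o - 0.585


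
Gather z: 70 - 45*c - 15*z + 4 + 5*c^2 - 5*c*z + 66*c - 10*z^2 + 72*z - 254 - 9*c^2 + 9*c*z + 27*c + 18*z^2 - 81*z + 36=-4*c^2 + 48*c + 8*z^2 + z*(4*c - 24) - 144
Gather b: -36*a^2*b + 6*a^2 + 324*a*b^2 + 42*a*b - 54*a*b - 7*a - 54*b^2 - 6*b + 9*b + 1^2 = 6*a^2 - 7*a + b^2*(324*a - 54) + b*(-36*a^2 - 12*a + 3) + 1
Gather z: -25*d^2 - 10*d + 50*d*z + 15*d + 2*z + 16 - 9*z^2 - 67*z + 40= -25*d^2 + 5*d - 9*z^2 + z*(50*d - 65) + 56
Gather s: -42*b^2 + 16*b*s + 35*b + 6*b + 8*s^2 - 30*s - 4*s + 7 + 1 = -42*b^2 + 41*b + 8*s^2 + s*(16*b - 34) + 8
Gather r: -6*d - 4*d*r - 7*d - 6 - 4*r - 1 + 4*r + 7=-4*d*r - 13*d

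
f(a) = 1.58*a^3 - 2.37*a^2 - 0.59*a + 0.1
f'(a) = 4.74*a^2 - 4.74*a - 0.59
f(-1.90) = -18.17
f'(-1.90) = 25.53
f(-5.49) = -329.53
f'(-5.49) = 168.30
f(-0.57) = -0.63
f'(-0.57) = 3.65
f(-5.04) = -259.41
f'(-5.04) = 143.70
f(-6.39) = -505.15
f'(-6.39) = 223.24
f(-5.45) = -322.85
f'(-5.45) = 166.03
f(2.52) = 8.85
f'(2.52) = 17.57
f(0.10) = 0.02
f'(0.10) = -1.02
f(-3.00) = -62.12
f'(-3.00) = 56.29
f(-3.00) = -62.12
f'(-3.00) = 56.29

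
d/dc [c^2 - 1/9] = 2*c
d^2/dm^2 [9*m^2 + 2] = 18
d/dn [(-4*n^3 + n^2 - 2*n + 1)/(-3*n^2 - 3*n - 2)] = (12*n^4 + 24*n^3 + 15*n^2 + 2*n + 7)/(9*n^4 + 18*n^3 + 21*n^2 + 12*n + 4)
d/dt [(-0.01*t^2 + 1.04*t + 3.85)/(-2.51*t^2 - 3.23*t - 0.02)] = (2.6427*t^2 + 19.3274*t + 12.4147)/(6.3001*t^4 + 16.2146*t^3 + 10.5333*t^2 + 0.1292*t + 0.0004)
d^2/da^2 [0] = 0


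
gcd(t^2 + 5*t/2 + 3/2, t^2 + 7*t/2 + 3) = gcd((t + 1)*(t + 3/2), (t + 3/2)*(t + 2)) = t + 3/2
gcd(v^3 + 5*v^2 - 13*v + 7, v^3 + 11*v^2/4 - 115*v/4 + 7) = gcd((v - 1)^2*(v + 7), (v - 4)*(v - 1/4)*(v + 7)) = v + 7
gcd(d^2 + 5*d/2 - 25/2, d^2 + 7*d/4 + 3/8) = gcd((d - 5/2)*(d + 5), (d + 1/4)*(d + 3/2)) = 1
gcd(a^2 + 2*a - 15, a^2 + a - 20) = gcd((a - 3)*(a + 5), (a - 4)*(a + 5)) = a + 5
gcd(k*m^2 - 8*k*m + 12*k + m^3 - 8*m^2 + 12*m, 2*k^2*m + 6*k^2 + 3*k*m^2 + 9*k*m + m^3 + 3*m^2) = k + m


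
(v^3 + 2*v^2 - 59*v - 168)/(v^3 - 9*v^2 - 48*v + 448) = (v + 3)/(v - 8)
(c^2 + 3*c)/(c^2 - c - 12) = c/(c - 4)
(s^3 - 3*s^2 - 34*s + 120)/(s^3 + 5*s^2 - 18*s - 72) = (s - 5)/(s + 3)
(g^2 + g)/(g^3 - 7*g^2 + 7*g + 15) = g/(g^2 - 8*g + 15)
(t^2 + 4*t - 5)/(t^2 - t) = (t + 5)/t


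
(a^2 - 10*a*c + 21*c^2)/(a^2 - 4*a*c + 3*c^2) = (a - 7*c)/(a - c)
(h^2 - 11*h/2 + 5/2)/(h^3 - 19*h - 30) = (h - 1/2)/(h^2 + 5*h + 6)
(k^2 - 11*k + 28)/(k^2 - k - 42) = (k - 4)/(k + 6)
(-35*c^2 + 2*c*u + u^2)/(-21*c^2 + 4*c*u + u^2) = (-5*c + u)/(-3*c + u)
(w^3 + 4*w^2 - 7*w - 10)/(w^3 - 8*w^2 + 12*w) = (w^2 + 6*w + 5)/(w*(w - 6))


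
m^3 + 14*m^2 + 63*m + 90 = (m + 3)*(m + 5)*(m + 6)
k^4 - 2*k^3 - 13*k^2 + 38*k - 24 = (k - 3)*(k - 2)*(k - 1)*(k + 4)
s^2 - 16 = (s - 4)*(s + 4)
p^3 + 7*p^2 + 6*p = p*(p + 1)*(p + 6)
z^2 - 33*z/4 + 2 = (z - 8)*(z - 1/4)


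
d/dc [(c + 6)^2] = 2*c + 12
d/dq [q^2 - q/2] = 2*q - 1/2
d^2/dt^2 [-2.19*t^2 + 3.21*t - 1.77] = -4.38000000000000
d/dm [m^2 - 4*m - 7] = 2*m - 4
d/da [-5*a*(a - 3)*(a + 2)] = -15*a^2 + 10*a + 30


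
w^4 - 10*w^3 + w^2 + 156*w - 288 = (w - 8)*(w - 3)^2*(w + 4)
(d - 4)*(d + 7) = d^2 + 3*d - 28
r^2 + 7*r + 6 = (r + 1)*(r + 6)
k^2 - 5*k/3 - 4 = (k - 3)*(k + 4/3)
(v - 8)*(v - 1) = v^2 - 9*v + 8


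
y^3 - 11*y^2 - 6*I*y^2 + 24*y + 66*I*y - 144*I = (y - 8)*(y - 3)*(y - 6*I)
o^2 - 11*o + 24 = (o - 8)*(o - 3)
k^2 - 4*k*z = k*(k - 4*z)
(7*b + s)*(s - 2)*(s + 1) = 7*b*s^2 - 7*b*s - 14*b + s^3 - s^2 - 2*s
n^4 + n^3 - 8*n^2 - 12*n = n*(n - 3)*(n + 2)^2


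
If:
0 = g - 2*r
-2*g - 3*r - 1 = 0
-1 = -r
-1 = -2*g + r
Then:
No Solution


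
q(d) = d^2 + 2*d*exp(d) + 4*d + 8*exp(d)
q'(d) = 2*d*exp(d) + 2*d + 10*exp(d) + 4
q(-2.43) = -3.54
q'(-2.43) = -0.41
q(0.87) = 27.49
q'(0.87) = 33.76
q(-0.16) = 5.93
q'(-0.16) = 11.93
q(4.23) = 1165.90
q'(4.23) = 1280.98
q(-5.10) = 5.60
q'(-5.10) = -6.20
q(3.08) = 329.91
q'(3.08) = 361.78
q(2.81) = 245.36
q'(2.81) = 269.07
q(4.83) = 2253.87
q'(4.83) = 2475.31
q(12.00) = 5208345.33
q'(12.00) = 5533690.91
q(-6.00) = 11.99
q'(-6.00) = -8.00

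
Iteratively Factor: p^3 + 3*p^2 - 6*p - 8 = (p + 1)*(p^2 + 2*p - 8) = (p + 1)*(p + 4)*(p - 2)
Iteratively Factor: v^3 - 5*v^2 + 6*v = (v - 2)*(v^2 - 3*v) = v*(v - 2)*(v - 3)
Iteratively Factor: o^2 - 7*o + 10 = (o - 2)*(o - 5)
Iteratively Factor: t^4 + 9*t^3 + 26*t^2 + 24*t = (t)*(t^3 + 9*t^2 + 26*t + 24) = t*(t + 3)*(t^2 + 6*t + 8) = t*(t + 3)*(t + 4)*(t + 2)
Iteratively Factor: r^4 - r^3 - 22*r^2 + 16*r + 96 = (r - 4)*(r^3 + 3*r^2 - 10*r - 24) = (r - 4)*(r + 4)*(r^2 - r - 6) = (r - 4)*(r - 3)*(r + 4)*(r + 2)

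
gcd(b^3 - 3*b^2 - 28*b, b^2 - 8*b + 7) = b - 7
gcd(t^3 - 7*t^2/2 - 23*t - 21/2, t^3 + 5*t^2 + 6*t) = t + 3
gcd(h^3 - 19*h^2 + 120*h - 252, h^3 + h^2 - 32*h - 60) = h - 6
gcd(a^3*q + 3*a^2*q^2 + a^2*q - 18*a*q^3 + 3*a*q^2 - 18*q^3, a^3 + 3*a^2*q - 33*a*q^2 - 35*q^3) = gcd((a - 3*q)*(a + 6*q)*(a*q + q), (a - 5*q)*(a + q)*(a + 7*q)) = 1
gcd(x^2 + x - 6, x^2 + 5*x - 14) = x - 2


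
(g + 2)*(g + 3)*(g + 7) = g^3 + 12*g^2 + 41*g + 42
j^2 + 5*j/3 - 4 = (j - 4/3)*(j + 3)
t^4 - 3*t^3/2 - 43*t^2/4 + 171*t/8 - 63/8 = (t - 3)*(t - 3/2)*(t - 1/2)*(t + 7/2)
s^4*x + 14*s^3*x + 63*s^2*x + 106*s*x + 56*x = (s + 2)*(s + 4)*(s + 7)*(s*x + x)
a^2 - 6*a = a*(a - 6)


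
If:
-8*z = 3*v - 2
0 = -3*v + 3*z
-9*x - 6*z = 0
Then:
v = 2/11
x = -4/33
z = 2/11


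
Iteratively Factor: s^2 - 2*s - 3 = (s - 3)*(s + 1)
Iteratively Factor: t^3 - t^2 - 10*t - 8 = (t - 4)*(t^2 + 3*t + 2) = (t - 4)*(t + 2)*(t + 1)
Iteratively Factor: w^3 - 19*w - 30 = (w + 2)*(w^2 - 2*w - 15) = (w - 5)*(w + 2)*(w + 3)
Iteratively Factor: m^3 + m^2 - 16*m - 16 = (m + 4)*(m^2 - 3*m - 4) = (m - 4)*(m + 4)*(m + 1)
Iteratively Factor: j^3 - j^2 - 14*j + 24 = (j + 4)*(j^2 - 5*j + 6) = (j - 2)*(j + 4)*(j - 3)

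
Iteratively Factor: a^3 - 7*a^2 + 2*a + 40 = (a - 5)*(a^2 - 2*a - 8) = (a - 5)*(a + 2)*(a - 4)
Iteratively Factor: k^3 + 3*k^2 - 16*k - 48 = (k - 4)*(k^2 + 7*k + 12) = (k - 4)*(k + 4)*(k + 3)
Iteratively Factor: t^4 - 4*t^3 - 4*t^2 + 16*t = (t - 4)*(t^3 - 4*t) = (t - 4)*(t + 2)*(t^2 - 2*t) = (t - 4)*(t - 2)*(t + 2)*(t)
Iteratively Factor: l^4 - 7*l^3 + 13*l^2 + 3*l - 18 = (l - 3)*(l^3 - 4*l^2 + l + 6) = (l - 3)*(l + 1)*(l^2 - 5*l + 6) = (l - 3)*(l - 2)*(l + 1)*(l - 3)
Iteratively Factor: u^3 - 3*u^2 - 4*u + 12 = (u + 2)*(u^2 - 5*u + 6) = (u - 3)*(u + 2)*(u - 2)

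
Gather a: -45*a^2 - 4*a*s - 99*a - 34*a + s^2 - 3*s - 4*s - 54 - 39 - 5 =-45*a^2 + a*(-4*s - 133) + s^2 - 7*s - 98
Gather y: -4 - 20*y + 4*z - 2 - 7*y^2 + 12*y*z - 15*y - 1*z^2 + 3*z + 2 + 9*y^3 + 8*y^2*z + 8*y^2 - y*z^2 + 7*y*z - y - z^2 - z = 9*y^3 + y^2*(8*z + 1) + y*(-z^2 + 19*z - 36) - 2*z^2 + 6*z - 4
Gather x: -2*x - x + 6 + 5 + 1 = 12 - 3*x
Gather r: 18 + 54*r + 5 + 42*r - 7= 96*r + 16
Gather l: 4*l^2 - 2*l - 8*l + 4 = 4*l^2 - 10*l + 4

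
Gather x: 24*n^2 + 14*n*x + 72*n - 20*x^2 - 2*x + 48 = 24*n^2 + 72*n - 20*x^2 + x*(14*n - 2) + 48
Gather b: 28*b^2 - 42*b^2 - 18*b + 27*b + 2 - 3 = -14*b^2 + 9*b - 1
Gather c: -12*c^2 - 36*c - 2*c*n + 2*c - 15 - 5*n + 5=-12*c^2 + c*(-2*n - 34) - 5*n - 10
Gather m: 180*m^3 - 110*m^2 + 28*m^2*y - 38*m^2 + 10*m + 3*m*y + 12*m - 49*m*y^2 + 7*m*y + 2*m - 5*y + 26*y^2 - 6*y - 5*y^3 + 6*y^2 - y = 180*m^3 + m^2*(28*y - 148) + m*(-49*y^2 + 10*y + 24) - 5*y^3 + 32*y^2 - 12*y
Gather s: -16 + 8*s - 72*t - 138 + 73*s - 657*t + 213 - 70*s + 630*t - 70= 11*s - 99*t - 11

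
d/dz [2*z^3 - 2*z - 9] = 6*z^2 - 2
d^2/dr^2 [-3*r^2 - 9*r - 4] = -6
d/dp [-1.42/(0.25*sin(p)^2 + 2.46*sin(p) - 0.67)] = (0.71*sin(p) + 3.4932)*cos(p)/(0.25*sin(p)^2 + 2.46*sin(p) - 0.67)^2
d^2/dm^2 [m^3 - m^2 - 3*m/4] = 6*m - 2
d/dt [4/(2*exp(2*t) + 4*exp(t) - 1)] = -16*(exp(t) + 1)*exp(t)/(2*exp(2*t) + 4*exp(t) - 1)^2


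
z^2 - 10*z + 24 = (z - 6)*(z - 4)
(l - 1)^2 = l^2 - 2*l + 1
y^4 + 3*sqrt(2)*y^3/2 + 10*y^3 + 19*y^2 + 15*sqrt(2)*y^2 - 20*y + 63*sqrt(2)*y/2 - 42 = (y + 3)*(y + 7)*(y - sqrt(2)/2)*(y + 2*sqrt(2))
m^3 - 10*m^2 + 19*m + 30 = (m - 6)*(m - 5)*(m + 1)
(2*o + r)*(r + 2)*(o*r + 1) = 2*o^2*r^2 + 4*o^2*r + o*r^3 + 2*o*r^2 + 2*o*r + 4*o + r^2 + 2*r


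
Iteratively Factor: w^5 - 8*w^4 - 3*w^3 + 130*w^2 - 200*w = (w)*(w^4 - 8*w^3 - 3*w^2 + 130*w - 200) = w*(w - 5)*(w^3 - 3*w^2 - 18*w + 40) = w*(w - 5)*(w - 2)*(w^2 - w - 20) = w*(w - 5)^2*(w - 2)*(w + 4)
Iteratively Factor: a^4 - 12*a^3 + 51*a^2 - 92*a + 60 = (a - 2)*(a^3 - 10*a^2 + 31*a - 30) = (a - 3)*(a - 2)*(a^2 - 7*a + 10) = (a - 5)*(a - 3)*(a - 2)*(a - 2)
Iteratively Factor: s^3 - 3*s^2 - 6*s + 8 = (s - 1)*(s^2 - 2*s - 8) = (s - 1)*(s + 2)*(s - 4)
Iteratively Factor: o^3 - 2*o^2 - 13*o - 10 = (o + 1)*(o^2 - 3*o - 10) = (o + 1)*(o + 2)*(o - 5)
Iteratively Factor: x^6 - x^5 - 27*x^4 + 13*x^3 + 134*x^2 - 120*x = (x - 1)*(x^5 - 27*x^3 - 14*x^2 + 120*x) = (x - 1)*(x + 4)*(x^4 - 4*x^3 - 11*x^2 + 30*x) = x*(x - 1)*(x + 4)*(x^3 - 4*x^2 - 11*x + 30) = x*(x - 5)*(x - 1)*(x + 4)*(x^2 + x - 6) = x*(x - 5)*(x - 2)*(x - 1)*(x + 4)*(x + 3)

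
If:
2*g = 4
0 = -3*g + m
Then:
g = 2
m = 6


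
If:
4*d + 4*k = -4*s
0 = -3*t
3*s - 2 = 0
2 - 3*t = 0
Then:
No Solution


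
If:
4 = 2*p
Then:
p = 2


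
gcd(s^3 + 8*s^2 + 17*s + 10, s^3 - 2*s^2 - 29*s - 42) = s + 2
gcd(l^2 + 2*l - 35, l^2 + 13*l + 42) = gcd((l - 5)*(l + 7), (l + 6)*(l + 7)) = l + 7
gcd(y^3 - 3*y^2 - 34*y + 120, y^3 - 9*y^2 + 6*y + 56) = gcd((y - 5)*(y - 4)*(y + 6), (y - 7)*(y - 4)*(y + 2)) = y - 4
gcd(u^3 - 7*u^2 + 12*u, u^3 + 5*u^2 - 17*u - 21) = u - 3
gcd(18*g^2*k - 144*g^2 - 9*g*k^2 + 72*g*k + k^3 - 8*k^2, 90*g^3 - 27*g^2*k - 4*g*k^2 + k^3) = 18*g^2 - 9*g*k + k^2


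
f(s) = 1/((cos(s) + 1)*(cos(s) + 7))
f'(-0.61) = -0.03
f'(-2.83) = -22.03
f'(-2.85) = -26.89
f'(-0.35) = -0.01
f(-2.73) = 1.97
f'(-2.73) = -9.56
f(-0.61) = 0.07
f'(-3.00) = -234.85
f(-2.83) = 3.43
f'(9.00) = 8.70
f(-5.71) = 0.07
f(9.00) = 1.85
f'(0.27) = 0.01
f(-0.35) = 0.06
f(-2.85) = 3.92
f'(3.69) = -4.04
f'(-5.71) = 0.03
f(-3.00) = 16.63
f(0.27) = 0.06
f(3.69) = 1.11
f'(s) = sin(s)/((cos(s) + 1)*(cos(s) + 7)^2) + sin(s)/((cos(s) + 1)^2*(cos(s) + 7)) = 2*(cos(s) + 4)*sin(s)/((cos(s) + 1)^2*(cos(s) + 7)^2)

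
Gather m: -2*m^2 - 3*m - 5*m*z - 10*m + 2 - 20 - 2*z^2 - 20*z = -2*m^2 + m*(-5*z - 13) - 2*z^2 - 20*z - 18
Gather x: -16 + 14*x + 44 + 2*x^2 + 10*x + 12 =2*x^2 + 24*x + 40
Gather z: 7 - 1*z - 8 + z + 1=0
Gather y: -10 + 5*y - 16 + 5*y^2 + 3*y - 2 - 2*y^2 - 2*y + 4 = 3*y^2 + 6*y - 24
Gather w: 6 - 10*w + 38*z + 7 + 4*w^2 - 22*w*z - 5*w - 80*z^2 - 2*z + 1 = 4*w^2 + w*(-22*z - 15) - 80*z^2 + 36*z + 14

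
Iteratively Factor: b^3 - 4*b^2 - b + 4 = (b - 4)*(b^2 - 1) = (b - 4)*(b + 1)*(b - 1)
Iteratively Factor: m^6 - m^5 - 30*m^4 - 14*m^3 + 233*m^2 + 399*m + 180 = (m - 5)*(m^5 + 4*m^4 - 10*m^3 - 64*m^2 - 87*m - 36) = (m - 5)*(m + 1)*(m^4 + 3*m^3 - 13*m^2 - 51*m - 36) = (m - 5)*(m - 4)*(m + 1)*(m^3 + 7*m^2 + 15*m + 9) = (m - 5)*(m - 4)*(m + 1)*(m + 3)*(m^2 + 4*m + 3) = (m - 5)*(m - 4)*(m + 1)*(m + 3)^2*(m + 1)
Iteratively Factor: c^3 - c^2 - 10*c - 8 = (c + 1)*(c^2 - 2*c - 8) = (c - 4)*(c + 1)*(c + 2)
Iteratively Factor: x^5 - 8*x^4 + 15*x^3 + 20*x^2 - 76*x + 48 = (x - 3)*(x^4 - 5*x^3 + 20*x - 16) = (x - 3)*(x - 1)*(x^3 - 4*x^2 - 4*x + 16) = (x - 3)*(x - 1)*(x + 2)*(x^2 - 6*x + 8) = (x - 3)*(x - 2)*(x - 1)*(x + 2)*(x - 4)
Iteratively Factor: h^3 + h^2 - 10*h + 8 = (h - 1)*(h^2 + 2*h - 8) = (h - 1)*(h + 4)*(h - 2)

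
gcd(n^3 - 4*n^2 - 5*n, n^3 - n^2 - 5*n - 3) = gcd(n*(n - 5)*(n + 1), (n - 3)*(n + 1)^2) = n + 1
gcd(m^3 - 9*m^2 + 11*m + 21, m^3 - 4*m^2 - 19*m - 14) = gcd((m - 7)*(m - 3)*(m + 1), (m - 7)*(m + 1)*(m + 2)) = m^2 - 6*m - 7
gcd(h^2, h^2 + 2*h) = h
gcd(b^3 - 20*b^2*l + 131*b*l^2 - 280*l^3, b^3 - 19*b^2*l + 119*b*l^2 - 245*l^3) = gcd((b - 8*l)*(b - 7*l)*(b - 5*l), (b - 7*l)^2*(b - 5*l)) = b^2 - 12*b*l + 35*l^2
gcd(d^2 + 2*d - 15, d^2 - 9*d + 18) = d - 3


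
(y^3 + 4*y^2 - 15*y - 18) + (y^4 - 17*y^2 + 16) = y^4 + y^3 - 13*y^2 - 15*y - 2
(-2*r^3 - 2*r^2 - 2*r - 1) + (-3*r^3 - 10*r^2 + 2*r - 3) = -5*r^3 - 12*r^2 - 4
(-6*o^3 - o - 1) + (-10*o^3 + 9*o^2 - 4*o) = -16*o^3 + 9*o^2 - 5*o - 1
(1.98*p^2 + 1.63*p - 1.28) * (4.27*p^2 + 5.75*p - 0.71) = 8.4546*p^4 + 18.3451*p^3 + 2.5011*p^2 - 8.5173*p + 0.9088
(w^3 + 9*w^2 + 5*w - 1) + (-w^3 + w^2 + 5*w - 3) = 10*w^2 + 10*w - 4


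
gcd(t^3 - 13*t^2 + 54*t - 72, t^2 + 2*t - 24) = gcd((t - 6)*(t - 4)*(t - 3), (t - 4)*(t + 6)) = t - 4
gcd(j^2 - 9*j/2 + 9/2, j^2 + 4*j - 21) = j - 3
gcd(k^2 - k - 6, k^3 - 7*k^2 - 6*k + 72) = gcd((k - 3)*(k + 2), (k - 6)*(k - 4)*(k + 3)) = 1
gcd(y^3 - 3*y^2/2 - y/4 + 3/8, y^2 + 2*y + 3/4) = y + 1/2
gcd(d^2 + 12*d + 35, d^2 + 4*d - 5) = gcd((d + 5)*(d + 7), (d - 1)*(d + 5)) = d + 5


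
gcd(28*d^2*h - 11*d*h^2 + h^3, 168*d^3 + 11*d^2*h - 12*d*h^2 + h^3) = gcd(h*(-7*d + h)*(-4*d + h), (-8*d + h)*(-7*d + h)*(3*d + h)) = 7*d - h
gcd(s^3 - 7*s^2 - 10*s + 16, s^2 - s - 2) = 1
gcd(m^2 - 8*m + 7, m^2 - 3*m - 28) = m - 7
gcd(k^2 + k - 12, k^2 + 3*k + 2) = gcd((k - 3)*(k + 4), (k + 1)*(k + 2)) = 1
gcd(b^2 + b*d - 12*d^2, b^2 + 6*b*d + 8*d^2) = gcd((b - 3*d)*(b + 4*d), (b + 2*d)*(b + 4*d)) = b + 4*d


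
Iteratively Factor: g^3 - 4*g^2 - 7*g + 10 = (g - 5)*(g^2 + g - 2) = (g - 5)*(g - 1)*(g + 2)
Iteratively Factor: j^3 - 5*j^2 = (j - 5)*(j^2) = j*(j - 5)*(j)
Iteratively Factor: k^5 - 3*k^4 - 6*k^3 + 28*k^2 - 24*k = (k - 2)*(k^4 - k^3 - 8*k^2 + 12*k) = (k - 2)*(k + 3)*(k^3 - 4*k^2 + 4*k) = (k - 2)^2*(k + 3)*(k^2 - 2*k) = k*(k - 2)^2*(k + 3)*(k - 2)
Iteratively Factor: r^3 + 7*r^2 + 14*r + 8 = (r + 4)*(r^2 + 3*r + 2) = (r + 1)*(r + 4)*(r + 2)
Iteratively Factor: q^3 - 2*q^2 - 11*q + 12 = (q - 4)*(q^2 + 2*q - 3) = (q - 4)*(q + 3)*(q - 1)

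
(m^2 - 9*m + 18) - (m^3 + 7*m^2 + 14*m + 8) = -m^3 - 6*m^2 - 23*m + 10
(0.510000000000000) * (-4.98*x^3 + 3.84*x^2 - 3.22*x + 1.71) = -2.5398*x^3 + 1.9584*x^2 - 1.6422*x + 0.8721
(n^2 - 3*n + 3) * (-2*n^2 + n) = -2*n^4 + 7*n^3 - 9*n^2 + 3*n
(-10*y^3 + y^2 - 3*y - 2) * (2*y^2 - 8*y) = -20*y^5 + 82*y^4 - 14*y^3 + 20*y^2 + 16*y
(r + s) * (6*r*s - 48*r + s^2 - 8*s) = 6*r^2*s - 48*r^2 + 7*r*s^2 - 56*r*s + s^3 - 8*s^2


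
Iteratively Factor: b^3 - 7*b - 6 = (b + 1)*(b^2 - b - 6) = (b - 3)*(b + 1)*(b + 2)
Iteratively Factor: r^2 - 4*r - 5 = (r - 5)*(r + 1)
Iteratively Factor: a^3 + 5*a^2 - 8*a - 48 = (a + 4)*(a^2 + a - 12) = (a + 4)^2*(a - 3)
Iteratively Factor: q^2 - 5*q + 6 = (q - 2)*(q - 3)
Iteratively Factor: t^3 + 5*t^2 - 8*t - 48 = (t - 3)*(t^2 + 8*t + 16) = (t - 3)*(t + 4)*(t + 4)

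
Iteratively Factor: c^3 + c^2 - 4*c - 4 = (c - 2)*(c^2 + 3*c + 2) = (c - 2)*(c + 2)*(c + 1)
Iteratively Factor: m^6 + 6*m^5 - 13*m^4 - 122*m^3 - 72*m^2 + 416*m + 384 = (m + 4)*(m^5 + 2*m^4 - 21*m^3 - 38*m^2 + 80*m + 96) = (m + 4)^2*(m^4 - 2*m^3 - 13*m^2 + 14*m + 24) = (m - 4)*(m + 4)^2*(m^3 + 2*m^2 - 5*m - 6) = (m - 4)*(m + 3)*(m + 4)^2*(m^2 - m - 2) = (m - 4)*(m + 1)*(m + 3)*(m + 4)^2*(m - 2)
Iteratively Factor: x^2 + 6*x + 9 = (x + 3)*(x + 3)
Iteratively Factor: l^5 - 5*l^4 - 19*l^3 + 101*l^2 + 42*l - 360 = (l + 2)*(l^4 - 7*l^3 - 5*l^2 + 111*l - 180) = (l - 3)*(l + 2)*(l^3 - 4*l^2 - 17*l + 60) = (l - 3)*(l + 2)*(l + 4)*(l^2 - 8*l + 15) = (l - 3)^2*(l + 2)*(l + 4)*(l - 5)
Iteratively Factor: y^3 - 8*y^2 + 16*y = (y - 4)*(y^2 - 4*y) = (y - 4)^2*(y)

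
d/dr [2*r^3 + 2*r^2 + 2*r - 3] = 6*r^2 + 4*r + 2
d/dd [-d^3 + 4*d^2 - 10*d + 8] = -3*d^2 + 8*d - 10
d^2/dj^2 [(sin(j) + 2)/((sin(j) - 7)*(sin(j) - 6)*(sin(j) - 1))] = 2*(-2*sin(j)^6 + 10*sin(j)^5 + 179*sin(j)^4 - 1403*sin(j)^3 + 2210*sin(j)^2 + 2140*sin(j) - 7184)/((sin(j) - 7)^3*(sin(j) - 6)^3*(sin(j) - 1)^2)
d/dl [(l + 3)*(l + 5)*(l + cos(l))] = -(l + 3)*(l + 5)*(sin(l) - 1) + (l + 3)*(l + cos(l)) + (l + 5)*(l + cos(l))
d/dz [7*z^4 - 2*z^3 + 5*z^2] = 2*z*(14*z^2 - 3*z + 5)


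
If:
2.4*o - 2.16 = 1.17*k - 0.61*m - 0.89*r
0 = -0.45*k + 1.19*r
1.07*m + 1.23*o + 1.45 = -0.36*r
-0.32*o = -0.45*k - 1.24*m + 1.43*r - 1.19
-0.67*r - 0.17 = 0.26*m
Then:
No Solution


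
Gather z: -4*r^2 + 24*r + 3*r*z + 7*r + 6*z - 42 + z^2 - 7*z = -4*r^2 + 31*r + z^2 + z*(3*r - 1) - 42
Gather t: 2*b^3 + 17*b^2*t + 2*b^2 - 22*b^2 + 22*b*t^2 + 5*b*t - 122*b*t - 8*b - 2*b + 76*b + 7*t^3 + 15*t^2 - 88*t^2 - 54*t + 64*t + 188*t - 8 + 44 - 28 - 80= 2*b^3 - 20*b^2 + 66*b + 7*t^3 + t^2*(22*b - 73) + t*(17*b^2 - 117*b + 198) - 72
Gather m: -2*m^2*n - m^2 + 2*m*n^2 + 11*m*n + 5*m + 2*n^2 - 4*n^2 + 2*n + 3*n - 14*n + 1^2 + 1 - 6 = m^2*(-2*n - 1) + m*(2*n^2 + 11*n + 5) - 2*n^2 - 9*n - 4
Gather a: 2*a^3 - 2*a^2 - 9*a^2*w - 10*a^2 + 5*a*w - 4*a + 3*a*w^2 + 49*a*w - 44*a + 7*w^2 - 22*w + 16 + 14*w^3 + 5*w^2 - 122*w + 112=2*a^3 + a^2*(-9*w - 12) + a*(3*w^2 + 54*w - 48) + 14*w^3 + 12*w^2 - 144*w + 128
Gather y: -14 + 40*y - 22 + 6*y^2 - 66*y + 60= 6*y^2 - 26*y + 24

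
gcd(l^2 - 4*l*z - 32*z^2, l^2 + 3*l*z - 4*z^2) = l + 4*z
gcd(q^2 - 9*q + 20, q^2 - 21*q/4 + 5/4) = q - 5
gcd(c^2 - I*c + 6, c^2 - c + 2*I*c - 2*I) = c + 2*I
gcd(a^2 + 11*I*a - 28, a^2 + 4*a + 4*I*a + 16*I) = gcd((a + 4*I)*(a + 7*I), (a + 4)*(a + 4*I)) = a + 4*I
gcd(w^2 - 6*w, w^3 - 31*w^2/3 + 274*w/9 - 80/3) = w - 6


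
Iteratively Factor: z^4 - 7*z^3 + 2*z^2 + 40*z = (z - 4)*(z^3 - 3*z^2 - 10*z) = (z - 5)*(z - 4)*(z^2 + 2*z) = z*(z - 5)*(z - 4)*(z + 2)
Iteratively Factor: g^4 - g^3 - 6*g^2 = (g)*(g^3 - g^2 - 6*g) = g*(g + 2)*(g^2 - 3*g) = g^2*(g + 2)*(g - 3)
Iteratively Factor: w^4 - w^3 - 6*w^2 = (w)*(w^3 - w^2 - 6*w) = w*(w + 2)*(w^2 - 3*w) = w*(w - 3)*(w + 2)*(w)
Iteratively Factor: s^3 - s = (s - 1)*(s^2 + s) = (s - 1)*(s + 1)*(s)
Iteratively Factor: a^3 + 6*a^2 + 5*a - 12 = (a - 1)*(a^2 + 7*a + 12) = (a - 1)*(a + 4)*(a + 3)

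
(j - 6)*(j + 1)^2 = j^3 - 4*j^2 - 11*j - 6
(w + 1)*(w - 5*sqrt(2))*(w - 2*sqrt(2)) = w^3 - 7*sqrt(2)*w^2 + w^2 - 7*sqrt(2)*w + 20*w + 20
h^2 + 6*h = h*(h + 6)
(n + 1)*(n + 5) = n^2 + 6*n + 5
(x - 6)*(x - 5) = x^2 - 11*x + 30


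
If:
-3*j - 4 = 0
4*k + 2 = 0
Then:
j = -4/3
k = -1/2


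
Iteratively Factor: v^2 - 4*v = (v - 4)*(v)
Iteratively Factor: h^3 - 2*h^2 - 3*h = (h - 3)*(h^2 + h) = (h - 3)*(h + 1)*(h)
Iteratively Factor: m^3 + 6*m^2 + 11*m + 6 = (m + 2)*(m^2 + 4*m + 3) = (m + 2)*(m + 3)*(m + 1)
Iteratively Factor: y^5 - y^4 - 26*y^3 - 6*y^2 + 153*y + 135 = (y - 3)*(y^4 + 2*y^3 - 20*y^2 - 66*y - 45) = (y - 3)*(y + 3)*(y^3 - y^2 - 17*y - 15) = (y - 3)*(y + 1)*(y + 3)*(y^2 - 2*y - 15) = (y - 5)*(y - 3)*(y + 1)*(y + 3)*(y + 3)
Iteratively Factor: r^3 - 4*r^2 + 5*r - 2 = (r - 1)*(r^2 - 3*r + 2) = (r - 2)*(r - 1)*(r - 1)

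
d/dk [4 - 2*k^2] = -4*k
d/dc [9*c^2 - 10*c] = 18*c - 10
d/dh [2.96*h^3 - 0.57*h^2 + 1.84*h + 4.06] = 8.88*h^2 - 1.14*h + 1.84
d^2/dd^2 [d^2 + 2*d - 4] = 2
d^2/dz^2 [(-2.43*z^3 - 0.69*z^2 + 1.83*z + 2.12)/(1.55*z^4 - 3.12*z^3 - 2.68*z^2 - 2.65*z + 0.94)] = (-11.67615*z^9 - 9.94635000000005*z^8 + 12.21462*z^7 - 157.997846*z^6 - 74.787228*z^5 + 198.874206*z^4 + 126.591626*z^3 + 249.756588*z^2 + 142.420584*z + 48.3545)/(3.723875*z^12 - 22.4874*z^11 + 25.94886*z^10 + 28.291677*z^9 + 38.801034*z^8 - 105.842184*z^7 - 115.521199*z^6 - 98.837556*z^5 + 14.533728*z^4 + 13.175159*z^3 + 12.699306*z^2 - 7.02462*z + 0.830584)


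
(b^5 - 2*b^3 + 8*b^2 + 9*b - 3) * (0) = 0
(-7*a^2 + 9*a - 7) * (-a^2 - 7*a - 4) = 7*a^4 + 40*a^3 - 28*a^2 + 13*a + 28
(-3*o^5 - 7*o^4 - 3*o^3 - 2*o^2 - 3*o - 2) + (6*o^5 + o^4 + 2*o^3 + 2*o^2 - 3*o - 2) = 3*o^5 - 6*o^4 - o^3 - 6*o - 4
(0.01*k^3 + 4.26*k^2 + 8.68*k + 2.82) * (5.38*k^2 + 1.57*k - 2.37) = 0.0538*k^5 + 22.9345*k^4 + 53.3629*k^3 + 18.703*k^2 - 16.1442*k - 6.6834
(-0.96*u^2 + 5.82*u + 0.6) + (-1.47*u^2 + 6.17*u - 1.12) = -2.43*u^2 + 11.99*u - 0.52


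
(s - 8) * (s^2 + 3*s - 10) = s^3 - 5*s^2 - 34*s + 80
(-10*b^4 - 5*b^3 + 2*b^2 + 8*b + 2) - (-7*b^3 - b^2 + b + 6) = -10*b^4 + 2*b^3 + 3*b^2 + 7*b - 4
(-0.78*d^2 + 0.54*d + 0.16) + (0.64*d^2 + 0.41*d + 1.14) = -0.14*d^2 + 0.95*d + 1.3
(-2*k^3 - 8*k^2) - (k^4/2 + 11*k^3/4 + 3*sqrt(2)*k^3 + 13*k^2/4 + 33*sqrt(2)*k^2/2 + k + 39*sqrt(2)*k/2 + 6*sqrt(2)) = -k^4/2 - 19*k^3/4 - 3*sqrt(2)*k^3 - 33*sqrt(2)*k^2/2 - 45*k^2/4 - 39*sqrt(2)*k/2 - k - 6*sqrt(2)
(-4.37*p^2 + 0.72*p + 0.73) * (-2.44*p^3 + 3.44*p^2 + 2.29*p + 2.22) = 10.6628*p^5 - 16.7896*p^4 - 9.3117*p^3 - 5.5414*p^2 + 3.2701*p + 1.6206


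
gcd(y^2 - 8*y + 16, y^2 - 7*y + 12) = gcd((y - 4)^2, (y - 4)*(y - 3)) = y - 4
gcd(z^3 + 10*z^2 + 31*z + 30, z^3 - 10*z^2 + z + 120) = z + 3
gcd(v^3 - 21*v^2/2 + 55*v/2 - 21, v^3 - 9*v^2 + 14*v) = v^2 - 9*v + 14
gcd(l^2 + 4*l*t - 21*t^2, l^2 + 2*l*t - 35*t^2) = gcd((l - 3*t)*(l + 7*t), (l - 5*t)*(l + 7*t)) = l + 7*t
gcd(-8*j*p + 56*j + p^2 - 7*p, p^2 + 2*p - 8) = 1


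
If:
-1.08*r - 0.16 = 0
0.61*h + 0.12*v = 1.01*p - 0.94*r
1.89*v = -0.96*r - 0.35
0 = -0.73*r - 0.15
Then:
No Solution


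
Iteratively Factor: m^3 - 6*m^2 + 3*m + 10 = (m + 1)*(m^2 - 7*m + 10) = (m - 5)*(m + 1)*(m - 2)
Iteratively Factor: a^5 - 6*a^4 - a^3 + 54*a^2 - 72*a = (a - 2)*(a^4 - 4*a^3 - 9*a^2 + 36*a) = (a - 2)*(a + 3)*(a^3 - 7*a^2 + 12*a) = a*(a - 2)*(a + 3)*(a^2 - 7*a + 12) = a*(a - 3)*(a - 2)*(a + 3)*(a - 4)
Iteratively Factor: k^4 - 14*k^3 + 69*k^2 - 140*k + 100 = (k - 2)*(k^3 - 12*k^2 + 45*k - 50) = (k - 5)*(k - 2)*(k^2 - 7*k + 10) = (k - 5)^2*(k - 2)*(k - 2)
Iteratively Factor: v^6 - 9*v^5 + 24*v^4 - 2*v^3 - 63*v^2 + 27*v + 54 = (v - 2)*(v^5 - 7*v^4 + 10*v^3 + 18*v^2 - 27*v - 27) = (v - 2)*(v + 1)*(v^4 - 8*v^3 + 18*v^2 - 27) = (v - 3)*(v - 2)*(v + 1)*(v^3 - 5*v^2 + 3*v + 9) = (v - 3)^2*(v - 2)*(v + 1)*(v^2 - 2*v - 3) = (v - 3)^2*(v - 2)*(v + 1)^2*(v - 3)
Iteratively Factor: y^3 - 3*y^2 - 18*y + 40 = (y + 4)*(y^2 - 7*y + 10) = (y - 2)*(y + 4)*(y - 5)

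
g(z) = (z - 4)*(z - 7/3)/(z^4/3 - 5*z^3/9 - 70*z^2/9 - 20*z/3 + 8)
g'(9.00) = -0.00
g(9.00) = 0.03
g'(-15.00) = 0.00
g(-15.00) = 0.02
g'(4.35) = -0.03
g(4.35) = -0.01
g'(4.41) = -0.03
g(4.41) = -0.01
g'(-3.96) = 2.75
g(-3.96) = 1.73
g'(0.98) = 3.06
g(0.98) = -0.66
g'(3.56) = -0.01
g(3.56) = 0.01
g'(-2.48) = -3.29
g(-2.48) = -14.05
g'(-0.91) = -2.17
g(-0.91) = 1.92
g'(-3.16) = 129.88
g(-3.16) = 18.14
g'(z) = (z - 4)*(z - 7/3)*(-4*z^3/3 + 5*z^2/3 + 140*z/9 + 20/3)/(z^4/3 - 5*z^3/9 - 70*z^2/9 - 20*z/3 + 8)^2 + (z - 4)/(z^4/3 - 5*z^3/9 - 70*z^2/9 - 20*z/3 + 8) + (z - 7/3)/(z^4/3 - 5*z^3/9 - 70*z^2/9 - 20*z/3 + 8)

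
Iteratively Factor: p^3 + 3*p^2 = (p)*(p^2 + 3*p) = p*(p + 3)*(p)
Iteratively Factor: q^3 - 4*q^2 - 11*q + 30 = (q - 5)*(q^2 + q - 6) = (q - 5)*(q - 2)*(q + 3)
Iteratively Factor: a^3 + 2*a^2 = (a)*(a^2 + 2*a) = a*(a + 2)*(a)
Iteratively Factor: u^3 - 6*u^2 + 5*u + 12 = (u - 3)*(u^2 - 3*u - 4) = (u - 4)*(u - 3)*(u + 1)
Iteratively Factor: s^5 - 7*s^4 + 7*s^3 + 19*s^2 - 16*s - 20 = (s - 2)*(s^4 - 5*s^3 - 3*s^2 + 13*s + 10) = (s - 2)*(s + 1)*(s^3 - 6*s^2 + 3*s + 10) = (s - 2)^2*(s + 1)*(s^2 - 4*s - 5) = (s - 5)*(s - 2)^2*(s + 1)*(s + 1)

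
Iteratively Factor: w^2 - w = (w - 1)*(w)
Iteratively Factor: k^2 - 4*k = (k)*(k - 4)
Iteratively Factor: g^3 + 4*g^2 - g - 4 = (g + 1)*(g^2 + 3*g - 4) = (g + 1)*(g + 4)*(g - 1)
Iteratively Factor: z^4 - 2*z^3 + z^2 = (z - 1)*(z^3 - z^2) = (z - 1)^2*(z^2) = z*(z - 1)^2*(z)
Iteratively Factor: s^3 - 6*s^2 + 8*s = (s)*(s^2 - 6*s + 8) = s*(s - 4)*(s - 2)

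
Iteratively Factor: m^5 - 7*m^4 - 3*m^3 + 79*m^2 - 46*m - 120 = (m - 4)*(m^4 - 3*m^3 - 15*m^2 + 19*m + 30) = (m - 4)*(m + 3)*(m^3 - 6*m^2 + 3*m + 10) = (m - 4)*(m - 2)*(m + 3)*(m^2 - 4*m - 5) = (m - 5)*(m - 4)*(m - 2)*(m + 3)*(m + 1)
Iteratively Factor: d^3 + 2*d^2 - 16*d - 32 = (d - 4)*(d^2 + 6*d + 8) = (d - 4)*(d + 4)*(d + 2)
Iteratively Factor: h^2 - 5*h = (h)*(h - 5)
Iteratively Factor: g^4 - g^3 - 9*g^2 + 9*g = (g - 3)*(g^3 + 2*g^2 - 3*g) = (g - 3)*(g + 3)*(g^2 - g) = g*(g - 3)*(g + 3)*(g - 1)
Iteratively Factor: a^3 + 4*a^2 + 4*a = (a + 2)*(a^2 + 2*a) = a*(a + 2)*(a + 2)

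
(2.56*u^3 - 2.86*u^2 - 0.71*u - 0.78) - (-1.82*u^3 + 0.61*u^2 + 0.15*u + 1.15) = 4.38*u^3 - 3.47*u^2 - 0.86*u - 1.93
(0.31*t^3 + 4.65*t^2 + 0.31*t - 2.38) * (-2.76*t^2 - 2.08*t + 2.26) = -0.8556*t^5 - 13.4788*t^4 - 9.827*t^3 + 16.433*t^2 + 5.651*t - 5.3788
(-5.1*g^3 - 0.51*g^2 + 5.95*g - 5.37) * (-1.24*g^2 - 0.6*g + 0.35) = 6.324*g^5 + 3.6924*g^4 - 8.857*g^3 + 2.9103*g^2 + 5.3045*g - 1.8795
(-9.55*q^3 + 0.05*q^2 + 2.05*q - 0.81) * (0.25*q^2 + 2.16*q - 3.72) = -2.3875*q^5 - 20.6155*q^4 + 36.1465*q^3 + 4.0395*q^2 - 9.3756*q + 3.0132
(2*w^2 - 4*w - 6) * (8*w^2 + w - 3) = 16*w^4 - 30*w^3 - 58*w^2 + 6*w + 18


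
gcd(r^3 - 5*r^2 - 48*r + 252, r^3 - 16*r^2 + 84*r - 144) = r^2 - 12*r + 36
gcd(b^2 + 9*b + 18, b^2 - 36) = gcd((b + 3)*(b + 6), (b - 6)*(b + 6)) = b + 6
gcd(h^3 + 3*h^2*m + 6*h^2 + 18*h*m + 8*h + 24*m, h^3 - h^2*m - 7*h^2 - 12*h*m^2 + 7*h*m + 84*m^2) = h + 3*m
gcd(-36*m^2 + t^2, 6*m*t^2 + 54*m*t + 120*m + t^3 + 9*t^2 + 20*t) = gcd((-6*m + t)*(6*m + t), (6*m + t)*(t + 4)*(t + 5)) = 6*m + t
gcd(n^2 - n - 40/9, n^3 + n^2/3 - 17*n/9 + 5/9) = n + 5/3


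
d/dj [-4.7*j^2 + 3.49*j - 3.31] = 3.49 - 9.4*j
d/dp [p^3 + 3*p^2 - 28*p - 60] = 3*p^2 + 6*p - 28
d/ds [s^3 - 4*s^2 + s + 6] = 3*s^2 - 8*s + 1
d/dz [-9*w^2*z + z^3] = -9*w^2 + 3*z^2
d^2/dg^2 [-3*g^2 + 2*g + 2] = -6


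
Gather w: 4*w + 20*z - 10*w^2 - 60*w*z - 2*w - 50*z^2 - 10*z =-10*w^2 + w*(2 - 60*z) - 50*z^2 + 10*z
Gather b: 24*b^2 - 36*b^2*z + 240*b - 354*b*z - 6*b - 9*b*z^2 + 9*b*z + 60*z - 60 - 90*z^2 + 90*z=b^2*(24 - 36*z) + b*(-9*z^2 - 345*z + 234) - 90*z^2 + 150*z - 60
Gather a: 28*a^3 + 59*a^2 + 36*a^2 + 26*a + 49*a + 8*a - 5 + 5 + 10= 28*a^3 + 95*a^2 + 83*a + 10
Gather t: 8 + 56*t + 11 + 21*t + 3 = 77*t + 22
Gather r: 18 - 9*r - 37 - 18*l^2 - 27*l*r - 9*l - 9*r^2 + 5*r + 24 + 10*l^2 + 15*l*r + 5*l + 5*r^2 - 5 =-8*l^2 - 4*l - 4*r^2 + r*(-12*l - 4)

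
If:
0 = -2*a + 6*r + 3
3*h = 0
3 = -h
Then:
No Solution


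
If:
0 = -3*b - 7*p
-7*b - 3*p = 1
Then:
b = -7/40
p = 3/40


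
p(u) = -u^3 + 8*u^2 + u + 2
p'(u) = -3*u^2 + 16*u + 1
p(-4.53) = 254.60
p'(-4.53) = -133.04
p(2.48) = 38.43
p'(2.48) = 22.23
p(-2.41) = 60.05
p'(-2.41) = -54.98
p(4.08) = 71.33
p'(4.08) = 16.34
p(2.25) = 33.36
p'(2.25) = 21.81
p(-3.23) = 115.93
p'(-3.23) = -81.98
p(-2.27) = 52.65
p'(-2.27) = -50.78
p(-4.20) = 213.01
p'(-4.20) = -119.12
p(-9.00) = 1370.00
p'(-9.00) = -386.00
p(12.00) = -562.00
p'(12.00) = -239.00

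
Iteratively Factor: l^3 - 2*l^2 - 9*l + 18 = (l + 3)*(l^2 - 5*l + 6) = (l - 2)*(l + 3)*(l - 3)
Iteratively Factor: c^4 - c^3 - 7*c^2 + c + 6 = (c + 1)*(c^3 - 2*c^2 - 5*c + 6) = (c + 1)*(c + 2)*(c^2 - 4*c + 3) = (c - 3)*(c + 1)*(c + 2)*(c - 1)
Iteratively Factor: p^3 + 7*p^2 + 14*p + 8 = (p + 4)*(p^2 + 3*p + 2) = (p + 2)*(p + 4)*(p + 1)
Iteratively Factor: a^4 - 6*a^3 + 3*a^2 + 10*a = (a + 1)*(a^3 - 7*a^2 + 10*a) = (a - 5)*(a + 1)*(a^2 - 2*a) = a*(a - 5)*(a + 1)*(a - 2)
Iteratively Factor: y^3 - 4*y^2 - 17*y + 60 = (y - 3)*(y^2 - y - 20) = (y - 5)*(y - 3)*(y + 4)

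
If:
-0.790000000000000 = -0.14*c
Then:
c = 5.64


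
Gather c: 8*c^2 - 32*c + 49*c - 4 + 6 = 8*c^2 + 17*c + 2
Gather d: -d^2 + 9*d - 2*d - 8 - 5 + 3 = -d^2 + 7*d - 10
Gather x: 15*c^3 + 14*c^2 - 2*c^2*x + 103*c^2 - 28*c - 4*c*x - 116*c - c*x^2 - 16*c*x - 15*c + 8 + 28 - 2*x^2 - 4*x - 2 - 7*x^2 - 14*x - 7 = 15*c^3 + 117*c^2 - 159*c + x^2*(-c - 9) + x*(-2*c^2 - 20*c - 18) + 27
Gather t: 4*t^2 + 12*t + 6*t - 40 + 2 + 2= 4*t^2 + 18*t - 36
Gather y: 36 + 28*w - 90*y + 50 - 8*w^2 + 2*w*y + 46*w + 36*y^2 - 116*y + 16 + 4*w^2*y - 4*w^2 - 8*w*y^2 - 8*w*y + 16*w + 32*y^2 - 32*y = -12*w^2 + 90*w + y^2*(68 - 8*w) + y*(4*w^2 - 6*w - 238) + 102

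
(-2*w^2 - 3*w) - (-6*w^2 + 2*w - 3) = 4*w^2 - 5*w + 3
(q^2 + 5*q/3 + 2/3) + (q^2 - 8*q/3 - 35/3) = 2*q^2 - q - 11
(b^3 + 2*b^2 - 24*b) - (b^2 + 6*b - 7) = b^3 + b^2 - 30*b + 7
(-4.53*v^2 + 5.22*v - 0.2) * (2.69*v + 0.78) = -12.1857*v^3 + 10.5084*v^2 + 3.5336*v - 0.156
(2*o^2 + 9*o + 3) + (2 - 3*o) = 2*o^2 + 6*o + 5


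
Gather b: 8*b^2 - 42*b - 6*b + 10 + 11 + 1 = 8*b^2 - 48*b + 22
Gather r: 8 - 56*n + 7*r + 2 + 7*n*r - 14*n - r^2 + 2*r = -70*n - r^2 + r*(7*n + 9) + 10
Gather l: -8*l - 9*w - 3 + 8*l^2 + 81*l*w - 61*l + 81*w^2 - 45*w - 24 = 8*l^2 + l*(81*w - 69) + 81*w^2 - 54*w - 27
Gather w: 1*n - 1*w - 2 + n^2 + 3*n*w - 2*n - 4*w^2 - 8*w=n^2 - n - 4*w^2 + w*(3*n - 9) - 2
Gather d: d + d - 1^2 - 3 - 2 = 2*d - 6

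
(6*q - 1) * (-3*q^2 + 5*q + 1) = -18*q^3 + 33*q^2 + q - 1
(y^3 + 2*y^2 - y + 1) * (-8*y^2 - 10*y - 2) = -8*y^5 - 26*y^4 - 14*y^3 - 2*y^2 - 8*y - 2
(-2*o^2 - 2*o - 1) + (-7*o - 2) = -2*o^2 - 9*o - 3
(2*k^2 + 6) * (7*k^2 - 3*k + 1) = 14*k^4 - 6*k^3 + 44*k^2 - 18*k + 6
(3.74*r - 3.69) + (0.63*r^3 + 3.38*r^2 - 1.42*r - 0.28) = 0.63*r^3 + 3.38*r^2 + 2.32*r - 3.97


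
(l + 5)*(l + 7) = l^2 + 12*l + 35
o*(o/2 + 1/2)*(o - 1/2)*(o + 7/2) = o^4/2 + 2*o^3 + 5*o^2/8 - 7*o/8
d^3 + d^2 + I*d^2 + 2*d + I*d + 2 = (d + 1)*(d - I)*(d + 2*I)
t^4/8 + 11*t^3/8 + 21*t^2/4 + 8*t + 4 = (t/4 + 1)*(t/2 + 1/2)*(t + 2)*(t + 4)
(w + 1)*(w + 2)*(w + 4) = w^3 + 7*w^2 + 14*w + 8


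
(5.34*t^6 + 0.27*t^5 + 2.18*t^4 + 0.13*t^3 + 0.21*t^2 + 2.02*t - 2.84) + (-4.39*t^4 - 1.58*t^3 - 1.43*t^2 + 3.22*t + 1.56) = 5.34*t^6 + 0.27*t^5 - 2.21*t^4 - 1.45*t^3 - 1.22*t^2 + 5.24*t - 1.28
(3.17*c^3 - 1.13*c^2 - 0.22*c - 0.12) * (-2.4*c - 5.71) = -7.608*c^4 - 15.3887*c^3 + 6.9803*c^2 + 1.5442*c + 0.6852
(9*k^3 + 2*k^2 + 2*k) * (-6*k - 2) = -54*k^4 - 30*k^3 - 16*k^2 - 4*k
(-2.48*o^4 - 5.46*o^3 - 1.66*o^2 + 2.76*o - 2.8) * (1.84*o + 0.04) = -4.5632*o^5 - 10.1456*o^4 - 3.2728*o^3 + 5.012*o^2 - 5.0416*o - 0.112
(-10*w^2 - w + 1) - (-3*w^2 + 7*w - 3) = -7*w^2 - 8*w + 4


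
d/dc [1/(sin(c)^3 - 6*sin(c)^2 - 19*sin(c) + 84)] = (-3*sin(c)^2 + 12*sin(c) + 19)*cos(c)/(sin(c)^3 - 6*sin(c)^2 - 19*sin(c) + 84)^2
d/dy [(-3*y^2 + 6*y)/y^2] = -6/y^2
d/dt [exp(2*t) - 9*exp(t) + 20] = (2*exp(t) - 9)*exp(t)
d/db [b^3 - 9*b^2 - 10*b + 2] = 3*b^2 - 18*b - 10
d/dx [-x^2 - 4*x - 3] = -2*x - 4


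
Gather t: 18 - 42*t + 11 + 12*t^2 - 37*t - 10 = 12*t^2 - 79*t + 19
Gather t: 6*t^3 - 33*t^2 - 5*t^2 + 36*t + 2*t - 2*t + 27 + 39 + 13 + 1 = 6*t^3 - 38*t^2 + 36*t + 80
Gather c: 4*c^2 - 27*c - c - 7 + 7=4*c^2 - 28*c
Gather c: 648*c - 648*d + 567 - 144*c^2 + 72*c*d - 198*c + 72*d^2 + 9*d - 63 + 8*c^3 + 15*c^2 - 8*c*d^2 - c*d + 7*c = 8*c^3 - 129*c^2 + c*(-8*d^2 + 71*d + 457) + 72*d^2 - 639*d + 504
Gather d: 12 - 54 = -42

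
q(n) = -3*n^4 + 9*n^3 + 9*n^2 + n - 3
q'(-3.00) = 514.00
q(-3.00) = -411.00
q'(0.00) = 1.00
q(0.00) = -3.00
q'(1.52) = 48.60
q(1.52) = 34.91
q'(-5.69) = 2983.37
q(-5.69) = -4519.92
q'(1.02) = 34.72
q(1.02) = 13.69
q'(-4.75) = 1810.75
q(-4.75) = -2296.43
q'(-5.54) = 2770.33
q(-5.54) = -4088.52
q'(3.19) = -56.37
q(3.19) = 73.27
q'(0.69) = 22.33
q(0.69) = 4.25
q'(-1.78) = 122.18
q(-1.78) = -57.14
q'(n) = -12*n^3 + 27*n^2 + 18*n + 1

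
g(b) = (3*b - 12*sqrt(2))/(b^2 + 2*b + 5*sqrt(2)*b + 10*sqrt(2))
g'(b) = (3*b - 12*sqrt(2))*(-2*b - 5*sqrt(2) - 2)/(b^2 + 2*b + 5*sqrt(2)*b + 10*sqrt(2))^2 + 3/(b^2 + 2*b + 5*sqrt(2)*b + 10*sqrt(2))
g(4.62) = -0.04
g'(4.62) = 0.05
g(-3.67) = 4.93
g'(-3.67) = 0.97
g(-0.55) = -1.97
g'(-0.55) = 1.98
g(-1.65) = -11.55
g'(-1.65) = 36.72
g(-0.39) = -1.69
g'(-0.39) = 1.58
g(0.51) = -0.81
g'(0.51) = 0.59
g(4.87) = -0.03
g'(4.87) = 0.04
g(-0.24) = -1.47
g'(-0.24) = 1.30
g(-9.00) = -3.26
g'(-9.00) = -1.93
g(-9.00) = -3.26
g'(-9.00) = -1.93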